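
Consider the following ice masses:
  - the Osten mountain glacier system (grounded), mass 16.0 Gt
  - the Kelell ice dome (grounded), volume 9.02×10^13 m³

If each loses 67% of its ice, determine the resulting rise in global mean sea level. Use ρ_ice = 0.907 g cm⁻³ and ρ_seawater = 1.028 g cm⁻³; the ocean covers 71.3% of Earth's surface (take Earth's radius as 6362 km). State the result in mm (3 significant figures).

Osten: 0.67 × 16.0 Gt = 1.072×10^13 kg; dividing by ρ_w = 1.028 g cm⁻³ = 1028 kg m⁻³ gives 1.043×10^10 m³ of water.
Kelell: 0.67 × 9.02×10^13 m³ × (907/1028) = 5.332×10^13 m³ of water.
Total added water ≈ 5.333×10^13 m³ over 3.63×10^14 m² → Δh = 0.147 m = 147 mm.

≈ 147 mm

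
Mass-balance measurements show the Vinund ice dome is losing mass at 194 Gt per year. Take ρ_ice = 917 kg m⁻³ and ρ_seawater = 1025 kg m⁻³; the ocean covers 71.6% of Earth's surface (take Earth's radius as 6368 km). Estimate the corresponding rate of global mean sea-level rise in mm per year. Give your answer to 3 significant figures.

ρ_w = 1025 kg m⁻³. Annual water volume added = 194 Gt / ρ_w = 1.940×10^14 kg / 1025 kg m⁻³ = 1.893×10^11 m³.
Δh per year = 1.893×10^11 / 3.65×10^14 = 5.19×10^-4 m = 0.519 mm.

≈ 0.519 mm/yr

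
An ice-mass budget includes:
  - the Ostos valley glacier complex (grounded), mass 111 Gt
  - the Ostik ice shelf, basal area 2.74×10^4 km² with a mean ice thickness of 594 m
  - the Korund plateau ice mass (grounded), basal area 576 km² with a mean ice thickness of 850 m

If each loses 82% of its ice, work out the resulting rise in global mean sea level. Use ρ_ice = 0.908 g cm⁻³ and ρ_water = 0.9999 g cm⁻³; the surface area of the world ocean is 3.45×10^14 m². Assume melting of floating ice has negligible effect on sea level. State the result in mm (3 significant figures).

Ostos: 0.82 × 111 Gt = 9.102×10^13 kg; dividing by ρ_w = 0.9999 g cm⁻³ = 999.9 kg m⁻³ gives 9.103×10^10 m³ of water.
The Ostik ice shelf is floating and already displaces its own weight of water, so its melt adds essentially nothing to sea level.
Korund: ice volume = 576 km² × 850 m = 489.6 km³; 0.82 × 489.6 × (908/999.9) = 364.6 km³ of water.
Total added water ≈ 4.556×10^11 m³ over 3.45×10^14 m² → Δh = 1.32×10^-3 m = 1.32 mm.

≈ 1.32 mm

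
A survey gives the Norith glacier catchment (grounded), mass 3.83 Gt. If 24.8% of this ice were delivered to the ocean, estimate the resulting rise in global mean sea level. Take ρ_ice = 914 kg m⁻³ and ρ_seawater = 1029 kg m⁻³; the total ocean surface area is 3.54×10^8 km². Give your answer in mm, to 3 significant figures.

≈ 2.61×10^-3 mm

Norith: 0.248 × 3.83 Gt = 9.498×10^11 kg; dividing by ρ_w = 1029 kg m⁻³ gives 9.231×10^8 m³ of water.
Spread over 3.54×10^14 m² of ocean, Δh = 9.231×10^8 / 3.54×10^14 = 2.61×10^-6 m = 2.61×10^-3 mm.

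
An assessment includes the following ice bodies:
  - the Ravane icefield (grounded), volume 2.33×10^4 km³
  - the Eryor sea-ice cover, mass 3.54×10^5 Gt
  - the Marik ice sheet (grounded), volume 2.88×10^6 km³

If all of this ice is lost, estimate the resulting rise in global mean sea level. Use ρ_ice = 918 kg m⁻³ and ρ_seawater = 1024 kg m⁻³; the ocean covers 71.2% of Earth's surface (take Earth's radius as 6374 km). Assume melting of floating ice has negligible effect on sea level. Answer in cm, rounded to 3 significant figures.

Ravane: 2.33×10^4 km³ × (918/1024) = 2.089×10^4 km³ of water.
The Eryor sea-ice cover is floating and already displaces its own weight of water, so its melt adds essentially nothing to sea level.
Marik: 2.88×10^6 km³ × (918/1024) = 2.582×10^6 km³ of water.
Total added water ≈ 2.603×10^15 m³ over 3.64×10^14 m² → Δh = 7.16 m = 716 cm.

≈ 716 cm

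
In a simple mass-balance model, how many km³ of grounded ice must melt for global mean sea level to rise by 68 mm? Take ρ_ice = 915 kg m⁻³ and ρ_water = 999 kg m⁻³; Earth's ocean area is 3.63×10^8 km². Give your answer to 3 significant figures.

Required water volume = Δh × A = 0.068 m × 3.63×10^14 m² = 2.468×10^13 m³ = 2.468×10^4 km³.
Ice volume = water volume × ρ_w/ρ_ice = 2.468×10^4 × 999/915 = 2.70×10^4 km³.

≈ 2.70×10^4 km³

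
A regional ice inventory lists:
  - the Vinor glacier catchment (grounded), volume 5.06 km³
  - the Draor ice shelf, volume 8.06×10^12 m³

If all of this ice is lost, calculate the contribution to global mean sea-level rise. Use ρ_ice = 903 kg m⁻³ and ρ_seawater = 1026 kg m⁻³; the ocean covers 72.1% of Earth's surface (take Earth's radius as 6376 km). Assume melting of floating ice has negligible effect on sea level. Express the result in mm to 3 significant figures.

≈ 0.0121 mm

Vinor: 5.06 km³ × (903/1026) = 4.453 km³ of water.
The Draor ice shelf is floating and already displaces its own weight of water, so its melt adds essentially nothing to sea level.
Total added water ≈ 4.453×10^9 m³ over 3.68×10^14 m² → Δh = 1.21×10^-5 m = 0.0121 mm.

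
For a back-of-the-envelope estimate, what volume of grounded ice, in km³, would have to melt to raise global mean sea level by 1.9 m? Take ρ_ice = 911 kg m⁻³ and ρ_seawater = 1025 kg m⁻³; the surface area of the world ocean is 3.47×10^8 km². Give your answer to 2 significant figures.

≈ 7.4×10^5 km³

Required water volume = Δh × A = 1.9 m × 3.47×10^14 m² = 6.593×10^14 m³ = 6.593×10^5 km³.
Ice volume = water volume × ρ_w/ρ_ice = 6.593×10^5 × 1025/911 = 7.4×10^5 km³.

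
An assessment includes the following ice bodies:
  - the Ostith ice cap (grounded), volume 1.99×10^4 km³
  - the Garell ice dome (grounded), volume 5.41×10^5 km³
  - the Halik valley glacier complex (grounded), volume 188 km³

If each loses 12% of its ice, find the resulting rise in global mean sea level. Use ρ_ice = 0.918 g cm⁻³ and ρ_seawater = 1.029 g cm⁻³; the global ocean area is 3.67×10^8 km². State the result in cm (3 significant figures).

Ostith: 0.12 × 1.99×10^4 km³ × (918/1029) = 2130 km³ of water.
Garell: 0.12 × 5.41×10^5 km³ × (918/1029) = 5.792×10^4 km³ of water.
Halik: 0.12 × 188 km³ × (918/1029) = 20.13 km³ of water.
Total added water ≈ 6.007×10^13 m³ over 3.67×10^14 m² → Δh = 0.164 m = 16.4 cm.

≈ 16.4 cm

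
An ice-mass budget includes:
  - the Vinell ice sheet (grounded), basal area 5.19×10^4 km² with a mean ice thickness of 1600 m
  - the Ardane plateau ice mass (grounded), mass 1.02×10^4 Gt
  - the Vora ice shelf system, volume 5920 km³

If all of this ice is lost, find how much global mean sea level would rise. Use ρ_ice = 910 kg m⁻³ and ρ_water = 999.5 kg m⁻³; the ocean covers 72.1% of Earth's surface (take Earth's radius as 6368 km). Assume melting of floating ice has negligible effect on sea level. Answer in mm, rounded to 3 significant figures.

≈ 234 mm

Vinell: ice volume = 5.19×10^4 km² × 1600 m = 8.304×10^4 km³; 8.304×10^4 × (910/999.5) = 7.560×10^4 km³ of water.
Ardane: 1.02×10^4 Gt = 1.020×10^16 kg; dividing by ρ_w = 999.5 kg m⁻³ gives 1.021×10^13 m³ of water.
The Vora ice shelf system is floating and already displaces its own weight of water, so its melt adds essentially nothing to sea level.
Total added water ≈ 8.581×10^13 m³ over 3.67×10^14 m² → Δh = 0.234 m = 234 mm.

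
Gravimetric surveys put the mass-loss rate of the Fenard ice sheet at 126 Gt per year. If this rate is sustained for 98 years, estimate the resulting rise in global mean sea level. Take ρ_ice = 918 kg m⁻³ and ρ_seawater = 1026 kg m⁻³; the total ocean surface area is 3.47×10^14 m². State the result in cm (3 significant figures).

Total mass lost = 126 Gt/yr × 98 yr = 1.235×10^4 Gt = 1.235×10^16 kg.
ρ_w = 1026 kg m⁻³, so water volume = 1.235×10^16 / 1026 = 1.204×10^13 m³.
Δh = 1.204×10^13 / 3.47×10^14 = 0.0347 m = 3.47 cm.

≈ 3.47 cm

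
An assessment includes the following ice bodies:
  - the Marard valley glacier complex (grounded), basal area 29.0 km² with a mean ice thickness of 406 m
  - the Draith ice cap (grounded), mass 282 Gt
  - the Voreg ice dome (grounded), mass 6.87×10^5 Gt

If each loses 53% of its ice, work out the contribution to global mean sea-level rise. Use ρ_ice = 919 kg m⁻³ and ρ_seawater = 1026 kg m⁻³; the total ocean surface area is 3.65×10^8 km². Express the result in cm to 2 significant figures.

Marard: ice volume = 29.0 km² × 406 m = 11.77 km³; 0.53 × 11.77 × (919/1026) = 5.589 km³ of water.
Draith: 0.53 × 282 Gt = 1.495×10^14 kg; dividing by ρ_w = 1026 kg m⁻³ gives 1.457×10^11 m³ of water.
Voreg: 0.53 × 6.87×10^5 Gt = 3.641×10^17 kg; dividing by ρ_w = 1026 kg m⁻³ gives 3.549×10^14 m³ of water.
Total added water ≈ 3.550×10^14 m³ over 3.65×10^14 m² → Δh = 0.973 m = 97 cm.

≈ 97 cm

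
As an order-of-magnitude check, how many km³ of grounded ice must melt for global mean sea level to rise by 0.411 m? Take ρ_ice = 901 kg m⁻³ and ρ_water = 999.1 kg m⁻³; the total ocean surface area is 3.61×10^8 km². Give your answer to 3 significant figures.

≈ 1.65×10^5 km³

Required water volume = Δh × A = 0.411 m × 3.61×10^14 m² = 1.484×10^14 m³ = 1.484×10^5 km³.
Ice volume = water volume × ρ_w/ρ_ice = 1.484×10^5 × 999.1/901 = 1.65×10^5 km³.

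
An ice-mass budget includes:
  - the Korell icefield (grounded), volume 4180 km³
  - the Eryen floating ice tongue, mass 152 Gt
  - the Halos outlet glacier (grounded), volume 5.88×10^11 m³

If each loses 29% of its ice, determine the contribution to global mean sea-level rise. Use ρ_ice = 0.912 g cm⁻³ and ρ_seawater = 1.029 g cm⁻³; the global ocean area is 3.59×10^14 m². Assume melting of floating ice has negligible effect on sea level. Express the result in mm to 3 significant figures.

Korell: 0.29 × 4180 km³ × (912/1029) = 1074 km³ of water.
The Eryen floating ice tongue is floating and already displaces its own weight of water, so its melt adds essentially nothing to sea level.
Halos: 0.29 × 5.88×10^11 m³ × (912/1029) = 1.511×10^11 m³ of water.
Total added water ≈ 1.226×10^12 m³ over 3.59×10^14 m² → Δh = 3.41×10^-3 m = 3.41 mm.

≈ 3.41 mm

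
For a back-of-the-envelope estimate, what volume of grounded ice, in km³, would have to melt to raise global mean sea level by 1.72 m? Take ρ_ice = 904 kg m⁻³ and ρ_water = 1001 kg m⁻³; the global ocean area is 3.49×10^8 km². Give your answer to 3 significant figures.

Required water volume = Δh × A = 1.72 m × 3.49×10^14 m² = 6.003×10^14 m³ = 6.003×10^5 km³.
Ice volume = water volume × ρ_w/ρ_ice = 6.003×10^5 × 1001/904 = 6.65×10^5 km³.

≈ 6.65×10^5 km³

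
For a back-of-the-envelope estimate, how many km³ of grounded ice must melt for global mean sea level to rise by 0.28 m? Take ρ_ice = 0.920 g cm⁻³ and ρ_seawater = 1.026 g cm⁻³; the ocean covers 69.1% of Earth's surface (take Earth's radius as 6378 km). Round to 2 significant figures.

≈ 1.1×10^5 km³

Required water volume = Δh × A = 0.28 m × 3.53×10^14 m² = 9.890×10^13 m³ = 9.890×10^4 km³.
Ice volume = water volume × ρ_w/ρ_ice = 9.890×10^4 × 1026/920 = 1.1×10^5 km³.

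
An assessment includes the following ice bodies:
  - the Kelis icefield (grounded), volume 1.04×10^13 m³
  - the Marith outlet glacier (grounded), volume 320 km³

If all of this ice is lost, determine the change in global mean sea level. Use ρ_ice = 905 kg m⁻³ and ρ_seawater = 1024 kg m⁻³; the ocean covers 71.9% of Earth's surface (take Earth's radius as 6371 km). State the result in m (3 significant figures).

Kelis: 1.04×10^13 m³ × (905/1024) = 9.191×10^12 m³ of water.
Marith: 320 km³ × (905/1024) = 282.8 km³ of water.
Total added water ≈ 9.474×10^12 m³ over 3.67×10^14 m² → Δh = 0.0258 m.

≈ 0.0258 m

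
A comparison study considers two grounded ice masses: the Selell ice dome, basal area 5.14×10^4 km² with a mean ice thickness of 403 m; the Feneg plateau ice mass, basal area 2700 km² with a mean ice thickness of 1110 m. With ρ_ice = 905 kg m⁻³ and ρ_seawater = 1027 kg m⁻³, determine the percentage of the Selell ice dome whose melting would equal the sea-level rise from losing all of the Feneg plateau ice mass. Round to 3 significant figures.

Equal sea-level rise means equal mass of meltwater, i.e. equal mass of ice lost.
Ice mass of Feneg: 2.712×10^15 kg; ice mass of Selell: 1.875×10^16 kg.
Fraction required = 2.712×10^15 / 1.875×10^16 = 0.145 → 14.5 %.

≈ 14.5 %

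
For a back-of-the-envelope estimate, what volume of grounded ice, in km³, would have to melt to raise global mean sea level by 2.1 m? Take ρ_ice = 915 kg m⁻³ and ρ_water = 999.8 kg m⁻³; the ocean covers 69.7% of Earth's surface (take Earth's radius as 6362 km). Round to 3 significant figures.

≈ 8.13×10^5 km³

Required water volume = Δh × A = 2.1 m × 3.55×10^14 m² = 7.445×10^14 m³ = 7.445×10^5 km³.
Ice volume = water volume × ρ_w/ρ_ice = 7.445×10^5 × 999.8/915 = 8.13×10^5 km³.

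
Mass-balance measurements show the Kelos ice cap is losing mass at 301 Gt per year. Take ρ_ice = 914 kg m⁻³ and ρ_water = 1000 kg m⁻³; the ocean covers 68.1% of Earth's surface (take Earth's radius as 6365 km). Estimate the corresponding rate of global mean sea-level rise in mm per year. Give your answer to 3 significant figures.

ρ_w = 1000 kg m⁻³. Annual water volume added = 301 Gt / ρ_w = 3.010×10^14 kg / 1000 kg m⁻³ = 3.010×10^11 m³.
Δh per year = 3.010×10^11 / 3.47×10^14 = 8.68×10^-4 m = 0.868 mm.

≈ 0.868 mm/yr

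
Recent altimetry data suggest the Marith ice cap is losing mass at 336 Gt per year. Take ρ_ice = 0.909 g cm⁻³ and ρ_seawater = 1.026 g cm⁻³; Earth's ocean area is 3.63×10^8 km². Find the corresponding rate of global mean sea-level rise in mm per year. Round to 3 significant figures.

ρ_w = 1.026 g cm⁻³ = 1026 kg m⁻³. Annual water volume added = 336 Gt / ρ_w = 3.360×10^14 kg / 1026 kg m⁻³ = 3.275×10^11 m³.
Δh per year = 3.275×10^11 / 3.63×10^14 = 9.02×10^-4 m = 0.902 mm.

≈ 0.902 mm/yr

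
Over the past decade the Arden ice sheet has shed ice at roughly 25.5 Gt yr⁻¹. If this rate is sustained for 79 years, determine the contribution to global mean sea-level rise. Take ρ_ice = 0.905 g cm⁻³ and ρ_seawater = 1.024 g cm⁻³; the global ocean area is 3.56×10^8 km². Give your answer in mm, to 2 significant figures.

Total mass lost = 25.5 Gt/yr × 79 yr = 2014 Gt = 2.014×10^15 kg.
ρ_w = 1.024 g cm⁻³ = 1024 kg m⁻³, so water volume = 2.014×10^15 / 1024 = 1.967×10^12 m³.
Δh = 1.967×10^12 / 3.56×10^14 = 5.53×10^-3 m = 5.5 mm.

≈ 5.5 mm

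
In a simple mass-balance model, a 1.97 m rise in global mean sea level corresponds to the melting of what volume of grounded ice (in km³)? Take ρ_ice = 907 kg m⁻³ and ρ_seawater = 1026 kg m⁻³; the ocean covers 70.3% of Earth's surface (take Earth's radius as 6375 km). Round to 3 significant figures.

≈ 8.00×10^5 km³

Required water volume = Δh × A = 1.97 m × 3.59×10^14 m² = 7.073×10^14 m³ = 7.073×10^5 km³.
Ice volume = water volume × ρ_w/ρ_ice = 7.073×10^5 × 1026/907 = 8.00×10^5 km³.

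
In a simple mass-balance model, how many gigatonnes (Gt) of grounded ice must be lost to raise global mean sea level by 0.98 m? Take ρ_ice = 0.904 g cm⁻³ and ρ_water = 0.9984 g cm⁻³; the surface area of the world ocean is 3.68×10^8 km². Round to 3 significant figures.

Required water volume = Δh × A = 0.98 m × 3.68×10^14 m² = 3.606×10^14 m³.
ρ_w = 0.9984 g cm⁻³ = 998.4 kg m⁻³, so the mass of water = 3.606×10^14 m³ × 998.4 kg m⁻³ = 3.601×10^17 kg = 3.60×10^5 Gt (and the same mass of ice, by conservation).

≈ 3.60×10^5 Gt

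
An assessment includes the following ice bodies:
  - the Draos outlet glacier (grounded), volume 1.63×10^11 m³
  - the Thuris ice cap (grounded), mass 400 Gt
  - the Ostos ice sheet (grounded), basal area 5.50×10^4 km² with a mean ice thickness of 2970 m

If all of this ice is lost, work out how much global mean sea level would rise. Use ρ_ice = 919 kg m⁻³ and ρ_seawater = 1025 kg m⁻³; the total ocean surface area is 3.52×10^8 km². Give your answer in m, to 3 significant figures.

≈ 0.418 m

Draos: 1.63×10^11 m³ × (919/1025) = 1.461×10^11 m³ of water.
Thuris: 400 Gt = 4.000×10^14 kg; dividing by ρ_w = 1025 kg m⁻³ gives 3.902×10^11 m³ of water.
Ostos: ice volume = 5.50×10^4 km² × 2970 m = 1.634×10^5 km³; 1.634×10^5 × (919/1025) = 1.465×10^5 km³ of water.
Total added water ≈ 1.470×10^14 m³ over 3.52×10^14 m² → Δh = 0.418 m.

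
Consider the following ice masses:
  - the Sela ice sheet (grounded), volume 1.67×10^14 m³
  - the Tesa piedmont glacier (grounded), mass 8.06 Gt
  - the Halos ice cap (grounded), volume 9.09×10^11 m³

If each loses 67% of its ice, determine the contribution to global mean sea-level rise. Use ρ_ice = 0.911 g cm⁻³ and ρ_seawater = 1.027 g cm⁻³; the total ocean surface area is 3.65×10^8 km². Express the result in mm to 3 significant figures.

Sela: 0.67 × 1.67×10^14 m³ × (911/1027) = 9.925×10^13 m³ of water.
Tesa: 0.67 × 8.06 Gt = 5.400×10^12 kg; dividing by ρ_w = 1.027 g cm⁻³ = 1027 kg m⁻³ gives 5.258×10^9 m³ of water.
Halos: 0.67 × 9.09×10^11 m³ × (911/1027) = 5.402×10^11 m³ of water.
Total added water ≈ 9.980×10^13 m³ over 3.65×10^14 m² → Δh = 0.273 m = 273 mm.

≈ 273 mm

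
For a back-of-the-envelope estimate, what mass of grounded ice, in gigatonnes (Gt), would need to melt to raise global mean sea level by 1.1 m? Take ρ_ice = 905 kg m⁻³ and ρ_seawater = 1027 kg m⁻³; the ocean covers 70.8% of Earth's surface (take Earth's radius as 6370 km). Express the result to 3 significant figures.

≈ 4.08×10^5 Gt

Required water volume = Δh × A = 1.1 m × 3.61×10^14 m² = 3.971×10^14 m³.
ρ_w = 1027 kg m⁻³, so the mass of water = 3.971×10^14 m³ × 1027 kg m⁻³ = 4.078×10^17 kg = 4.08×10^5 Gt (and the same mass of ice, by conservation).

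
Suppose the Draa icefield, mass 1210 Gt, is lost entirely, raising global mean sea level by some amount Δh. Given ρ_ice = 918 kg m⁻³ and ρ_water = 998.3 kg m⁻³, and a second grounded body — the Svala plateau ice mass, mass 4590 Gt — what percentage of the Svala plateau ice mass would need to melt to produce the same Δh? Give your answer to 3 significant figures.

Equal sea-level rise means equal mass of meltwater, i.e. equal mass of ice lost.
Ice mass of Draa: 1.210×10^15 kg; ice mass of Svala: 4.590×10^15 kg.
Fraction required = 1.210×10^15 / 4.590×10^15 = 0.264 → 26.4 %.

≈ 26.4 %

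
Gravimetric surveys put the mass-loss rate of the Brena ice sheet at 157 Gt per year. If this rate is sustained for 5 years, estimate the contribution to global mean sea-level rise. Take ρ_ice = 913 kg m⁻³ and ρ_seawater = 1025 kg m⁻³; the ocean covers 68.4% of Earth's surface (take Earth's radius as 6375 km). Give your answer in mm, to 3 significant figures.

Total mass lost = 157 Gt/yr × 5 yr = 785.0 Gt = 7.850×10^14 kg.
ρ_w = 1025 kg m⁻³, so water volume = 7.850×10^14 / 1025 = 7.659×10^11 m³.
Δh = 7.659×10^11 / 3.49×10^14 = 2.19×10^-3 m = 2.19 mm.

≈ 2.19 mm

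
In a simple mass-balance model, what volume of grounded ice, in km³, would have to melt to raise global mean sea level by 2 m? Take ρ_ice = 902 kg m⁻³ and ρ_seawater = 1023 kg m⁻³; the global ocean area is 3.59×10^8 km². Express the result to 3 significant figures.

≈ 8.14×10^5 km³

Required water volume = Δh × A = 2 m × 3.59×10^14 m² = 7.180×10^14 m³ = 7.180×10^5 km³.
Ice volume = water volume × ρ_w/ρ_ice = 7.180×10^5 × 1023/902 = 8.14×10^5 km³.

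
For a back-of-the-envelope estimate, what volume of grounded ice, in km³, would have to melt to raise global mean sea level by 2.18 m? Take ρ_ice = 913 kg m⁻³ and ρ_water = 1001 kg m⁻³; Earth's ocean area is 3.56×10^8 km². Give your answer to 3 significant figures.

Required water volume = Δh × A = 2.18 m × 3.56×10^14 m² = 7.761×10^14 m³ = 7.761×10^5 km³.
Ice volume = water volume × ρ_w/ρ_ice = 7.761×10^5 × 1001/913 = 8.51×10^5 km³.

≈ 8.51×10^5 km³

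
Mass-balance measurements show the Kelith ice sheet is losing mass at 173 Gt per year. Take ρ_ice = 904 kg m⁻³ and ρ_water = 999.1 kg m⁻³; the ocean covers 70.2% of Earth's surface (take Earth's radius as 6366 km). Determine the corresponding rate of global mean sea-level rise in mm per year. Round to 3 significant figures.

≈ 0.484 mm/yr

ρ_w = 999.1 kg m⁻³. Annual water volume added = 173 Gt / ρ_w = 1.730×10^14 kg / 999.1 kg m⁻³ = 1.732×10^11 m³.
Δh per year = 1.732×10^11 / 3.58×10^14 = 4.84×10^-4 m = 0.484 mm.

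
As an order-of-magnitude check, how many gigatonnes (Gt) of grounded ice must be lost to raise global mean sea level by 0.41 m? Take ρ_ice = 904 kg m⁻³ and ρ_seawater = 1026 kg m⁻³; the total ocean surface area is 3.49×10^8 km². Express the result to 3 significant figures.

≈ 1.47×10^5 Gt

Required water volume = Δh × A = 0.41 m × 3.49×10^14 m² = 1.431×10^14 m³.
ρ_w = 1026 kg m⁻³, so the mass of water = 1.431×10^14 m³ × 1026 kg m⁻³ = 1.468×10^17 kg = 1.47×10^5 Gt (and the same mass of ice, by conservation).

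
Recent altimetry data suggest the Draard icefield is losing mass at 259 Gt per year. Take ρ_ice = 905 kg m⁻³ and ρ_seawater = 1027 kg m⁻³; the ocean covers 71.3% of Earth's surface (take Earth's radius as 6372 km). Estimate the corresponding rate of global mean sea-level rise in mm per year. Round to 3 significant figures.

ρ_w = 1027 kg m⁻³. Annual water volume added = 259 Gt / ρ_w = 2.590×10^14 kg / 1027 kg m⁻³ = 2.522×10^11 m³.
Δh per year = 2.522×10^11 / 3.64×10^14 = 6.93×10^-4 m = 0.693 mm.

≈ 0.693 mm/yr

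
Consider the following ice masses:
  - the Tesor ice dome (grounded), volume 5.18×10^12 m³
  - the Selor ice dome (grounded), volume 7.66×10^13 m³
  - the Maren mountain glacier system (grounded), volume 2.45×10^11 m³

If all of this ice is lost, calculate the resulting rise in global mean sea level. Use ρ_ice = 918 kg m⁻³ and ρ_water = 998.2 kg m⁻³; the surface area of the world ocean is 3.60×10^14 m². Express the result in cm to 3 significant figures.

≈ 21.0 cm

Tesor: 5.18×10^12 m³ × (918/998.2) = 4.764×10^12 m³ of water.
Selor: 7.66×10^13 m³ × (918/998.2) = 7.045×10^13 m³ of water.
Maren: 2.45×10^11 m³ × (918/998.2) = 2.253×10^11 m³ of water.
Total added water ≈ 7.543×10^13 m³ over 3.60×10^14 m² → Δh = 0.210 m = 21.0 cm.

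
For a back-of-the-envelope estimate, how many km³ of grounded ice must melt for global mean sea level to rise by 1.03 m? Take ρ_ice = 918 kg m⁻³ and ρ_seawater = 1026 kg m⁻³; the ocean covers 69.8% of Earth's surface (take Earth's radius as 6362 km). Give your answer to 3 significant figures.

≈ 4.09×10^5 km³

Required water volume = Δh × A = 1.03 m × 3.55×10^14 m² = 3.657×10^14 m³ = 3.657×10^5 km³.
Ice volume = water volume × ρ_w/ρ_ice = 3.657×10^5 × 1026/918 = 4.09×10^5 km³.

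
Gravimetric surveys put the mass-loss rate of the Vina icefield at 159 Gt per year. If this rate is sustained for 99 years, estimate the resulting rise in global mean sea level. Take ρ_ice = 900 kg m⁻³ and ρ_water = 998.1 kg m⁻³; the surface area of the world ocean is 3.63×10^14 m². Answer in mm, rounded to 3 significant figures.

Total mass lost = 159 Gt/yr × 99 yr = 1.574×10^4 Gt = 1.574×10^16 kg.
ρ_w = 998.1 kg m⁻³, so water volume = 1.574×10^16 / 998.1 = 1.577×10^13 m³.
Δh = 1.577×10^13 / 3.63×10^14 = 0.0434 m = 43.4 mm.

≈ 43.4 mm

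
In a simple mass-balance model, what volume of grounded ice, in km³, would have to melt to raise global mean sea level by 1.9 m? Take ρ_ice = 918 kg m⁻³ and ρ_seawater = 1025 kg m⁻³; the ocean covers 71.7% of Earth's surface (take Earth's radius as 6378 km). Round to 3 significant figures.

≈ 7.78×10^5 km³

Required water volume = Δh × A = 1.9 m × 3.67×10^14 m² = 6.964×10^14 m³ = 6.964×10^5 km³.
Ice volume = water volume × ρ_w/ρ_ice = 6.964×10^5 × 1025/918 = 7.78×10^5 km³.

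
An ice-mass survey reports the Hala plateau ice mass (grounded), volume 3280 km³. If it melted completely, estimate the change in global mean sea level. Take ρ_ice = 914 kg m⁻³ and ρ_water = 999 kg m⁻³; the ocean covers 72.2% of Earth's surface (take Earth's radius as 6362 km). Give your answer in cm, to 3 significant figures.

≈ 0.817 cm

Hala: 3280 km³ × (914/999) = 3001 km³ of water.
Spread over 3.67×10^14 m² of ocean, Δh = 3.001×10^12 / 3.67×10^14 = 8.17×10^-3 m = 0.817 cm.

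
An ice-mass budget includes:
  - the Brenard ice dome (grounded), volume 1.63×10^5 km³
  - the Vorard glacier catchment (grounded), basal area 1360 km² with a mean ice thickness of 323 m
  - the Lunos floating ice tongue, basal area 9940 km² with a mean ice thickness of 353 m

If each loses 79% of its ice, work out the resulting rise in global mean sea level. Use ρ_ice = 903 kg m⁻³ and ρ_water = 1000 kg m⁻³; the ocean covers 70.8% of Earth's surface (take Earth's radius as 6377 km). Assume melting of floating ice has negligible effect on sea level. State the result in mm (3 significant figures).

Brenard: 0.79 × 1.63×10^5 km³ × (903/1000) = 1.163×10^5 km³ of water.
Vorard: ice volume = 1360 km² × 323 m = 439.3 km³; 0.79 × 439.3 × (903/1000) = 313.4 km³ of water.
The Lunos floating ice tongue is floating and already displaces its own weight of water, so its melt adds essentially nothing to sea level.
Total added water ≈ 1.166×10^14 m³ over 3.62×10^14 m² → Δh = 0.322 m = 322 mm.

≈ 322 mm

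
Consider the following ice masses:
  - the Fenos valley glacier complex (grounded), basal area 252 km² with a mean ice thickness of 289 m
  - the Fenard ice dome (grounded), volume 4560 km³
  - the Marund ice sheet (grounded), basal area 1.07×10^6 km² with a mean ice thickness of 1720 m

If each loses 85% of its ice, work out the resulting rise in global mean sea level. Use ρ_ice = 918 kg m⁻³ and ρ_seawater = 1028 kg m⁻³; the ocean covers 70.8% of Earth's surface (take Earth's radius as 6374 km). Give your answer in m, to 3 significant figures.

Fenos: ice volume = 252 km² × 289 m = 72.83 km³; 0.85 × 72.83 × (918/1028) = 55.28 km³ of water.
Fenard: 0.85 × 4560 km³ × (918/1028) = 3461 km³ of water.
Marund: ice volume = 1.07×10^6 km² × 1720 m = 1.840×10^6 km³; 0.85 × 1.840×10^6 × (918/1028) = 1.397×10^6 km³ of water.
Total added water ≈ 1.400×10^15 m³ over 3.61×10^14 m² → Δh = 3.87 m.

≈ 3.87 m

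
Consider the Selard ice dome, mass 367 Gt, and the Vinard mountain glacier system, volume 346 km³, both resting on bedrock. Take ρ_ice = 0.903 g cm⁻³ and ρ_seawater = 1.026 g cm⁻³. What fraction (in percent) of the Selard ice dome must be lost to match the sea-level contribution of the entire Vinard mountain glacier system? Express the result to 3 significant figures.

≈ 85.1 %

Equal sea-level rise means equal mass of meltwater, i.e. equal mass of ice lost.
Ice mass of Vinard: 3.124×10^14 kg; ice mass of Selard: 3.670×10^14 kg.
Fraction required = 3.124×10^14 / 3.670×10^14 = 0.851 → 85.1 %.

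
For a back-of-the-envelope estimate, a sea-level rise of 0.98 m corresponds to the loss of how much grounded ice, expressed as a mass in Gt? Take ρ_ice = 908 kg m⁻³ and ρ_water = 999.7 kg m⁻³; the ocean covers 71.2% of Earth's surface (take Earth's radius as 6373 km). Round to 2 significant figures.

≈ 3.6×10^5 Gt

Required water volume = Δh × A = 0.98 m × 3.63×10^14 m² = 3.561×10^14 m³.
ρ_w = 999.7 kg m⁻³, so the mass of water = 3.561×10^14 m³ × 999.7 kg m⁻³ = 3.560×10^17 kg = 3.6×10^5 Gt (and the same mass of ice, by conservation).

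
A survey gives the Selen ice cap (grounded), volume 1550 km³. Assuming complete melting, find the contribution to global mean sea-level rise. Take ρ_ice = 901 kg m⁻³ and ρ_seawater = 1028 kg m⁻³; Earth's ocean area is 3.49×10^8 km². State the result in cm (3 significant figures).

≈ 0.389 cm

Selen: 1550 km³ × (901/1028) = 1359 km³ of water.
Spread over 3.49×10^14 m² of ocean, Δh = 1.359×10^12 / 3.49×10^14 = 3.89×10^-3 m = 0.389 cm.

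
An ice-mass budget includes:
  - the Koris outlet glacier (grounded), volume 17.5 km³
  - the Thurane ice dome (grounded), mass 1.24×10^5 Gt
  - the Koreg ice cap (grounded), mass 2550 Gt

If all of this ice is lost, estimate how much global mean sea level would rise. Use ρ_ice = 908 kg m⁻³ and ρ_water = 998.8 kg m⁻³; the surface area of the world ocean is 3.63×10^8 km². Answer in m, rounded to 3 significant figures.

≈ 0.349 m

Koris: 17.5 km³ × (908/998.8) = 15.91 km³ of water.
Thurane: 1.24×10^5 Gt = 1.240×10^17 kg; dividing by ρ_w = 998.8 kg m⁻³ gives 1.241×10^14 m³ of water.
Koreg: 2550 Gt = 2.550×10^15 kg; dividing by ρ_w = 998.8 kg m⁻³ gives 2.553×10^12 m³ of water.
Total added water ≈ 1.267×10^14 m³ over 3.63×10^14 m² → Δh = 0.349 m.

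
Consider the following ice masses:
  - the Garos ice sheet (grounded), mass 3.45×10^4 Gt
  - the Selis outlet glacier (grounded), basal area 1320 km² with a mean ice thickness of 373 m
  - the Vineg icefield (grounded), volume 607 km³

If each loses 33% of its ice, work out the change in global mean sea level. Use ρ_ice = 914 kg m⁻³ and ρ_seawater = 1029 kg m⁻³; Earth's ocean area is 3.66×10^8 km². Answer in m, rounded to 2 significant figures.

Garos: 0.33 × 3.45×10^4 Gt = 1.138×10^16 kg; dividing by ρ_w = 1029 kg m⁻³ gives 1.106×10^13 m³ of water.
Selis: ice volume = 1320 km² × 373 m = 492.4 km³; 0.33 × 492.4 × (914/1029) = 144.3 km³ of water.
Vineg: 0.33 × 607 km³ × (914/1029) = 177.9 km³ of water.
Total added water ≈ 1.139×10^13 m³ over 3.66×10^14 m² → Δh = 0.0311 m.

≈ 0.031 m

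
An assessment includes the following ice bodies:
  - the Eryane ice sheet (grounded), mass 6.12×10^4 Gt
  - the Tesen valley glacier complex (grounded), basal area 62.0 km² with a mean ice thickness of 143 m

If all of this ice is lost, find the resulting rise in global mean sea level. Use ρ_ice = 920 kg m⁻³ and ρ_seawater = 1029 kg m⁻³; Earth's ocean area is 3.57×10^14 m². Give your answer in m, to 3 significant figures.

Eryane: 6.12×10^4 Gt = 6.120×10^16 kg; dividing by ρ_w = 1029 kg m⁻³ gives 5.948×10^13 m³ of water.
Tesen: ice volume = 62.0 km² × 143 m = 8.866 km³; 8.866 × (920/1029) = 7.927 km³ of water.
Total added water ≈ 5.948×10^13 m³ over 3.57×10^14 m² → Δh = 0.167 m.

≈ 0.167 m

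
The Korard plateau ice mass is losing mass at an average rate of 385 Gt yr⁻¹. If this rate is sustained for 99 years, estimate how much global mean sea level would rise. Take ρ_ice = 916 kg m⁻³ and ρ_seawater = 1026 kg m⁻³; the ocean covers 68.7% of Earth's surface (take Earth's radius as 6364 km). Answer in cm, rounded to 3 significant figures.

≈ 10.6 cm

Total mass lost = 385 Gt/yr × 99 yr = 3.812×10^4 Gt = 3.812×10^16 kg.
ρ_w = 1026 kg m⁻³, so water volume = 3.812×10^16 / 1026 = 3.715×10^13 m³.
Δh = 3.715×10^13 / 3.50×10^14 = 0.106 m = 10.6 cm.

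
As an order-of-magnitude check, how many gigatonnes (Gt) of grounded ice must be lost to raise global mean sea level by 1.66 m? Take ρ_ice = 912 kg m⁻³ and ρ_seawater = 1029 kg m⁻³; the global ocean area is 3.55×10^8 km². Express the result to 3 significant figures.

≈ 6.06×10^5 Gt

Required water volume = Δh × A = 1.66 m × 3.55×10^14 m² = 5.893×10^14 m³.
ρ_w = 1029 kg m⁻³, so the mass of water = 5.893×10^14 m³ × 1029 kg m⁻³ = 6.064×10^17 kg = 6.06×10^5 Gt (and the same mass of ice, by conservation).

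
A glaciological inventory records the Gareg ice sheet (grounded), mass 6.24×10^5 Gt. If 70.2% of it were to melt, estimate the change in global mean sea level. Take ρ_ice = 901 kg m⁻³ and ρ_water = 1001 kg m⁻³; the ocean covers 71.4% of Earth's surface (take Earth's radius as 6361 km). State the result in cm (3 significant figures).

≈ 121 cm

Gareg: 0.702 × 6.24×10^5 Gt = 4.380×10^17 kg; dividing by ρ_w = 1001 kg m⁻³ gives 4.376×10^14 m³ of water.
Spread over 3.63×10^14 m² of ocean, Δh = 4.376×10^14 / 3.63×10^14 = 1.21 m = 121 cm.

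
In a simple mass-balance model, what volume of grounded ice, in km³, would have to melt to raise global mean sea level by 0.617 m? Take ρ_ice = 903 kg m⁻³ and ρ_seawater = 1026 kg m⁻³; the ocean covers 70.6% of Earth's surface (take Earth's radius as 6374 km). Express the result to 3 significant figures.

Required water volume = Δh × A = 0.617 m × 3.60×10^14 m² = 2.224×10^14 m³ = 2.224×10^5 km³.
Ice volume = water volume × ρ_w/ρ_ice = 2.224×10^5 × 1026/903 = 2.53×10^5 km³.

≈ 2.53×10^5 km³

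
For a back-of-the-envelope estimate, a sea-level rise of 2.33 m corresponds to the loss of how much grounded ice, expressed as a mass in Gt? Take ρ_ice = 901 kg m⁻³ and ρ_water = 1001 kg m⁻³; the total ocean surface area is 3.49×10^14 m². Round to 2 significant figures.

≈ 8.1×10^5 Gt

Required water volume = Δh × A = 2.33 m × 3.49×10^14 m² = 8.132×10^14 m³.
ρ_w = 1001 kg m⁻³, so the mass of water = 8.132×10^14 m³ × 1001 kg m⁻³ = 8.140×10^17 kg = 8.1×10^5 Gt (and the same mass of ice, by conservation).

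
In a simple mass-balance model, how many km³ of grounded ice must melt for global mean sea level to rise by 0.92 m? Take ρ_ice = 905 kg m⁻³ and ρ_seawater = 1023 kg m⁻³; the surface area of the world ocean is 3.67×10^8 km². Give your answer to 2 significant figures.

≈ 3.8×10^5 km³

Required water volume = Δh × A = 0.92 m × 3.67×10^14 m² = 3.376×10^14 m³ = 3.376×10^5 km³.
Ice volume = water volume × ρ_w/ρ_ice = 3.376×10^5 × 1023/905 = 3.8×10^5 km³.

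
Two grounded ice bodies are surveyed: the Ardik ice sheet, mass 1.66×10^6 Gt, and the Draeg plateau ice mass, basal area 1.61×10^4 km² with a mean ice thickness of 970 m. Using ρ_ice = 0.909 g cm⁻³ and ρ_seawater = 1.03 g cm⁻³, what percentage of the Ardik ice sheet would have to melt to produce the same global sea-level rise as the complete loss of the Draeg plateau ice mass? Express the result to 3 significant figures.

≈ 0.855 %

Equal sea-level rise means equal mass of meltwater, i.e. equal mass of ice lost.
Ice mass of Draeg: 1.420×10^16 kg; ice mass of Ardik: 1.660×10^18 kg.
Fraction required = 1.420×10^16 / 1.660×10^18 = 8.55×10^-3 → 0.855 %.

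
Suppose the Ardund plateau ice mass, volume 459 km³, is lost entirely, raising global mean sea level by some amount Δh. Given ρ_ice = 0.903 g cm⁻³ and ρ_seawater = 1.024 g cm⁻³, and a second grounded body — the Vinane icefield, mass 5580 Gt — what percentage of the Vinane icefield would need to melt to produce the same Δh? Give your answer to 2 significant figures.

Equal sea-level rise means equal mass of meltwater, i.e. equal mass of ice lost.
Ice mass of Ardund: 4.145×10^14 kg; ice mass of Vinane: 5.580×10^15 kg.
Fraction required = 4.145×10^14 / 5.580×10^15 = 0.0743 → 7.4 %.

≈ 7.4 %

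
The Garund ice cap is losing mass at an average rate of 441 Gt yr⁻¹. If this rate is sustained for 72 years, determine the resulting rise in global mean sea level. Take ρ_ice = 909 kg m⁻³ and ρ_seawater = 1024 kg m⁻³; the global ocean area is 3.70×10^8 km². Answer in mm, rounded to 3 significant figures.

Total mass lost = 441 Gt/yr × 72 yr = 3.175×10^4 Gt = 3.175×10^16 kg.
ρ_w = 1024 kg m⁻³, so water volume = 3.175×10^16 / 1024 = 3.101×10^13 m³.
Δh = 3.101×10^13 / 3.70×10^14 = 0.0838 m = 83.8 mm.

≈ 83.8 mm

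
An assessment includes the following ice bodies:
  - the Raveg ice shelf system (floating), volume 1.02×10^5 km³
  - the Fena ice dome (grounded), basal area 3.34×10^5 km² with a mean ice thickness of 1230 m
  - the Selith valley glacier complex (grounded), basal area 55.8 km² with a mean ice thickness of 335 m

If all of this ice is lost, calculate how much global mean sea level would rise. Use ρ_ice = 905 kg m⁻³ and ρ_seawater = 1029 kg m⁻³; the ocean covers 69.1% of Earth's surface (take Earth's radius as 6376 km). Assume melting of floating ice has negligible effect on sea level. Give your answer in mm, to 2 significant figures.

≈ 1000 mm

The Raveg ice shelf system is floating and already displaces its own weight of water, so its melt adds essentially nothing to sea level.
Fena: ice volume = 3.34×10^5 km² × 1230 m = 4.108×10^5 km³; 4.108×10^5 × (905/1029) = 3.613×10^5 km³ of water.
Selith: ice volume = 55.8 km² × 335 m = 18.69 km³; 18.69 × (905/1029) = 16.44 km³ of water.
Total added water ≈ 3.613×10^14 m³ over 3.53×10^14 m² → Δh = 1.02 m = 1000 mm.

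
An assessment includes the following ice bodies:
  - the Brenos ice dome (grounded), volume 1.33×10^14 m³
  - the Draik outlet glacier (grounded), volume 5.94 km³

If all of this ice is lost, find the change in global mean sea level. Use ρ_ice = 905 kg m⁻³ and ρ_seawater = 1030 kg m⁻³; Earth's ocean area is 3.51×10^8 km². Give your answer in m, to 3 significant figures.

≈ 0.333 m

Brenos: 1.33×10^14 m³ × (905/1030) = 1.169×10^14 m³ of water.
Draik: 5.94 km³ × (905/1030) = 5.219 km³ of water.
Total added water ≈ 1.169×10^14 m³ over 3.51×10^14 m² → Δh = 0.333 m.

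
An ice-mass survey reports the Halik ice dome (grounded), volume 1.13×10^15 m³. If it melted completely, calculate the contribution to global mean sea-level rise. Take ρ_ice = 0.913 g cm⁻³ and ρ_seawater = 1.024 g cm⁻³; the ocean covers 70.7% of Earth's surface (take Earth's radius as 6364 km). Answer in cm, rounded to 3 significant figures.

Halik: 1.13×10^15 m³ × (913/1024) = 1.008×10^15 m³ of water.
Spread over 3.60×10^14 m² of ocean, Δh = 1.008×10^15 / 3.60×10^14 = 2.80 m = 280 cm.

≈ 280 cm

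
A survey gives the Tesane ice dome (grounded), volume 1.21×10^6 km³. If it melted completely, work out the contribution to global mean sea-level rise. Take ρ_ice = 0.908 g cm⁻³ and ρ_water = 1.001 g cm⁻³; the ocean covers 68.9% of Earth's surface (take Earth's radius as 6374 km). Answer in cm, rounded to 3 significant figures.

Tesane: 1.21×10^6 km³ × (908/1001) = 1.098×10^6 km³ of water.
Spread over 3.52×10^14 m² of ocean, Δh = 1.098×10^15 / 3.52×10^14 = 3.12 m = 312 cm.

≈ 312 cm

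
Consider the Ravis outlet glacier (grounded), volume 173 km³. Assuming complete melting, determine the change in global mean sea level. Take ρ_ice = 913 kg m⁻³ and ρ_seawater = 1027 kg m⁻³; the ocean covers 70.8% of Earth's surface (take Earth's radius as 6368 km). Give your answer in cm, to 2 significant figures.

≈ 0.043 cm

Ravis: 173 km³ × (913/1027) = 153.8 km³ of water.
Spread over 3.61×10^14 m² of ocean, Δh = 1.538×10^11 / 3.61×10^14 = 4.26×10^-4 m = 0.043 cm.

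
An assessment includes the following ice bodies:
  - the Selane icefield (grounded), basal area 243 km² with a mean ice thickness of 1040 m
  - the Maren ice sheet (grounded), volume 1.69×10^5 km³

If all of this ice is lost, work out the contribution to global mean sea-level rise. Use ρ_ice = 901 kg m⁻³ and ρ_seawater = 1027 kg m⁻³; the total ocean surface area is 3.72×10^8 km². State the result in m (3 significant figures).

Selane: ice volume = 243 km² × 1040 m = 252.7 km³; 252.7 × (901/1027) = 221.7 km³ of water.
Maren: 1.69×10^5 km³ × (901/1027) = 1.483×10^5 km³ of water.
Total added water ≈ 1.485×10^14 m³ over 3.72×10^14 m² → Δh = 0.399 m.

≈ 0.399 m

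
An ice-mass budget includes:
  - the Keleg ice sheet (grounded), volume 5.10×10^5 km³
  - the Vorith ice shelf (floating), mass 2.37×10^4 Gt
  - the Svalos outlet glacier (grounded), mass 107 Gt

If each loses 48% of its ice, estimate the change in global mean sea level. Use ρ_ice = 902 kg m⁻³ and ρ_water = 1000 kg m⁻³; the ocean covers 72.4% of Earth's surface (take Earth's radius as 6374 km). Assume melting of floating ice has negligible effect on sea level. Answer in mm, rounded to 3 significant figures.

≈ 598 mm

Keleg: 0.48 × 5.10×10^5 km³ × (902/1000) = 2.208×10^5 km³ of water.
The Vorith ice shelf is floating and already displaces its own weight of water, so its melt adds essentially nothing to sea level.
Svalos: 0.48 × 107 Gt = 5.136×10^13 kg; dividing by ρ_w = 1000 kg m⁻³ gives 5.136×10^10 m³ of water.
Total added water ≈ 2.209×10^14 m³ over 3.70×10^14 m² → Δh = 0.598 m = 598 mm.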